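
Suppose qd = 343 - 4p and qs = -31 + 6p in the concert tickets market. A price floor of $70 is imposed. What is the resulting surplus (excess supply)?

Surplus = 326

Equilibrium price would be p* = 37.4, so the floor at 70 binds.
At p = 70: qd = 63, qs = 389.
Surplus = 389 − 63 = 326.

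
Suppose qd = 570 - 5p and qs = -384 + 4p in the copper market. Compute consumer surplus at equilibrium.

Equilibrium: 570 - 5p = -384 + 4p gives p* = 106, q* = 40.
Demand choke price (qd = 0): p = 114.
CS = ½(114 − 106)(40) = 160.

Consumer surplus = 160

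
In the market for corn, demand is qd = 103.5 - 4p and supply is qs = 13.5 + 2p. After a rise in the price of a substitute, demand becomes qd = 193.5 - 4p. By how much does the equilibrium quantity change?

Δq = 30

Original equilibrium: p* = 15, q* = 43.5.
New equilibrium: 193.5 - 4p = 13.5 + 2p, so 180 = 6p and p' = 30; q' = 193.5 − 4(30) = 73.5.
Change in quantity: 73.5 − 43.5 = 30.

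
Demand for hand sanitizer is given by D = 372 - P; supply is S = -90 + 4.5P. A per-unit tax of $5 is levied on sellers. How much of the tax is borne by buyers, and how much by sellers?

Pre-tax equilibrium: P* = 84, Q* = 288.
Tax on sellers shifts supply to S = -90 + 4.5(P − 5) = -112.5 + 4.5P.
372 - P = -112.5 + 4.5P gives buyer price Pb = 969/11; sellers receive Ps = 969/11 − 5 = 914/11.
New quantity: Q = 372 − 1(969/11) = 3123/11.
Buyer burden = 969/11 − 84 = 45/11; seller burden = 84 − 914/11 = 10/11.

Buyers bear 45/11, sellers bear 10/11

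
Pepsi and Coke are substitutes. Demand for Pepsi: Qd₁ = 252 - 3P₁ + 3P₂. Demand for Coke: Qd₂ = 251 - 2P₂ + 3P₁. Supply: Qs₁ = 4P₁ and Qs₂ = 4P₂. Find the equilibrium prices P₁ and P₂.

Market 1: 252 - 3P₁ + 3P₂ = 4P₁ → 7P₁ - 3P₂ = 252.
Market 2: 6P₂ - 3P₁ = 251.
Eliminating P₂: 6×(1) + 3×(2) gives 33P₁ = 2265, so P₁ = 755/11.
Back-substitute into (2): P₂ = (251 + 3×755/11) / 6 = 2513/33.

P₁ = 755/11, P₂ = 2513/33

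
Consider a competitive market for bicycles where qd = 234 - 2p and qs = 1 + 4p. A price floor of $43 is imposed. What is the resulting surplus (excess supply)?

Surplus = 25

Equilibrium price would be p* = 233/6, so the floor at 43 binds.
At p = 43: qd = 148, qs = 173.
Surplus = 173 − 148 = 25.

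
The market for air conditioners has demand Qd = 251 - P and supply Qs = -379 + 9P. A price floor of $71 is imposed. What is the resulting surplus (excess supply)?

Equilibrium price would be P* = 63, so the floor at 71 binds.
At P = 71: Qd = 180, Qs = 260.
Surplus = 260 − 180 = 80.

Surplus = 80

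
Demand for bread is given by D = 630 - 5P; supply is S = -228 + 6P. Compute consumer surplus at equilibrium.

Equilibrium: 630 - 5P = -228 + 6P gives P* = 78, Q* = 240.
Demand choke price (D = 0): P = 126.
CS = ½(126 − 78)(240) = 5760.

Consumer surplus = 5760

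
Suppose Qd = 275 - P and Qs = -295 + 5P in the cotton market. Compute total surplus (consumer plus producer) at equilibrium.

Total surplus = 19440

Equilibrium: 275 - P = -295 + 5P gives P* = 95, Q* = 180.
Demand choke price: P = 275; supply starts at P = 59.
CS = ½(275 − 95)(180) = 16200; PS = ½(95 − 59)(180) = 3240.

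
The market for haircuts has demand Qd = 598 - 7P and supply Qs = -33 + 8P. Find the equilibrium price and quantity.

P* = 631/15, Q* = 4553/15

Set Qd = Qs: 598 - 7P = -33 + 8P.
631 = 15P, so P* = 631/15.
Q* = 598 − 7(631/15) = 4553/15.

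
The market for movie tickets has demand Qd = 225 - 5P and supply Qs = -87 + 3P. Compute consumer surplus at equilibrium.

Consumer surplus = 90

Equilibrium: 225 - 5P = -87 + 3P gives P* = 39, Q* = 30.
Demand choke price (Qd = 0): P = 45.
CS = ½(45 − 39)(30) = 90.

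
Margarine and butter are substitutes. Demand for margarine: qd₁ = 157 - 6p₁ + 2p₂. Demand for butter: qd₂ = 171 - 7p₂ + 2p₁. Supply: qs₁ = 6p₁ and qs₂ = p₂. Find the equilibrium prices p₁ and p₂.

Market 1: 157 - 6p₁ + 2p₂ = 6p₁ → 12p₁ - 2p₂ = 157.
Market 2: 8p₂ - 2p₁ = 171.
Eliminating p₂: 8×(1) + 2×(2) gives 92p₁ = 1598, so p₁ = 799/46.
Back-substitute into (2): p₂ = (171 + 2×799/46) / 8 = 1183/46.

p₁ = 799/46, p₂ = 1183/46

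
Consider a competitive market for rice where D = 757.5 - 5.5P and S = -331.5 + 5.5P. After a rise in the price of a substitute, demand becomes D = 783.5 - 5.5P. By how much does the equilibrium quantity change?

Original equilibrium: P* = 99, Q* = 213.
New equilibrium: 783.5 - 5.5P = -331.5 + 5.5P, so 1115 = 11P and P' = 1115/11; Q' = 783.5 − 5.5(1115/11) = 226.
Change in quantity: 226 − 213 = 13.

ΔQ = 13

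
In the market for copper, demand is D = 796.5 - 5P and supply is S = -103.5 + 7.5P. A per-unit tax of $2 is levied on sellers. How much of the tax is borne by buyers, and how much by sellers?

Pre-tax equilibrium: P* = 72, Q* = 436.5.
Tax on sellers shifts supply to S = -103.5 + 7.5(P − 2) = -118.5 + 7.5P.
796.5 - 5P = -118.5 + 7.5P gives buyer price Pb = 73.2; sellers receive Ps = 73.2 − 2 = 71.2.
New quantity: Q = 796.5 − 5(73.2) = 430.5.
Buyer burden = 73.2 − 72 = 1.2; seller burden = 72 − 71.2 = 0.8.

Buyers bear $1.2, sellers bear $0.8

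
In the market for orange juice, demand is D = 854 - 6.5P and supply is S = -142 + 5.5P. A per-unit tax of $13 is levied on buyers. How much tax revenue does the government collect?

Tax revenue = 172081/48

Pre-tax equilibrium: P* = 83, Q* = 314.5.
Tax on buyers shifts demand to D = 854 − 6.5(P + 13) = 769.5 - 6.5P.
769.5 - 6.5P = -142 + 5.5P gives seller price Ps = 1823/24; buyers pay Pb = 1823/24 + 13 = 2135/24.
New quantity: Q = 854 − 6.5(2135/24) = 13237/48.
Revenue = 13 × 13237/48 = 172081/48.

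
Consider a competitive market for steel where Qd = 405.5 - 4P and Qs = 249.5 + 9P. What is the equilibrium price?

P* = 12

Set Qd = Qs: 405.5 - 4P = 249.5 + 9P.
156 = 13P, so P* = 12.
Q* = 405.5 − 4(12) = 357.5.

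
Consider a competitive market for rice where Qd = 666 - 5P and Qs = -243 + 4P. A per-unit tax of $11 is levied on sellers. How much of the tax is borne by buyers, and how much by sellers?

Pre-tax equilibrium: P* = 101, Q* = 161.
Tax on sellers shifts supply to Qs = -243 + 4(P − 11) = -287 + 4P.
666 - 5P = -287 + 4P gives buyer price Pb = 953/9; sellers receive Ps = 953/9 − 11 = 854/9.
New quantity: Q = 666 − 5(953/9) = 1229/9.
Buyer burden = 953/9 − 101 = 44/9; seller burden = 101 − 854/9 = 55/9.

Buyers bear 44/9, sellers bear 55/9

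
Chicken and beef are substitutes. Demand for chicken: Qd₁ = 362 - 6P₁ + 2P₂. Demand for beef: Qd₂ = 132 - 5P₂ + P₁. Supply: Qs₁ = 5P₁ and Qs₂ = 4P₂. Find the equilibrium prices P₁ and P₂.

P₁ = 3522/97, P₂ = 1814/97

Market 1: 362 - 6P₁ + 2P₂ = 5P₁ → 11P₁ - 2P₂ = 362.
Market 2: 9P₂ - P₁ = 132.
Eliminating P₂: 9×(1) + 2×(2) gives 97P₁ = 3522, so P₁ = 3522/97.
Back-substitute into (2): P₂ = (132 + 1×3522/97) / 9 = 1814/97.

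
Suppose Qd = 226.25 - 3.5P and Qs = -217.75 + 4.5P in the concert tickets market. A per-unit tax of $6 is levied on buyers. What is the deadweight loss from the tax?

Pre-tax equilibrium: P* = 55.5, Q* = 32.
Tax on buyers shifts demand to Qd = 226.25 − 3.5(P + 6) = 205.25 - 3.5P.
205.25 - 3.5P = -217.75 + 4.5P gives seller price Ps = 52.875; buyers pay Pb = 52.875 + 6 = 58.875.
New quantity: Q = 226.25 − 3.5(58.875) = 20.1875.
DWL = ½ × 6 × (32 − 20.1875) = 35.4375.

Deadweight loss = 35.4375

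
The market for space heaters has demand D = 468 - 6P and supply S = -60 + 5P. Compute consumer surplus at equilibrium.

Consumer surplus = 2700

Equilibrium: 468 - 6P = -60 + 5P gives P* = 48, Q* = 180.
Demand choke price (D = 0): P = 78.
CS = ½(78 − 48)(180) = 2700.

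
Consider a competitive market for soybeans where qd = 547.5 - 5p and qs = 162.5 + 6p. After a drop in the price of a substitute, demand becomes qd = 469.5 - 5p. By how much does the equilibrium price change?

Original equilibrium: p* = 35, q* = 372.5.
New equilibrium: 469.5 - 5p = 162.5 + 6p, so 307 = 11p and p' = 307/11; q' = 469.5 − 5(307/11) = 7259/22.
Change in price: 307/11 − 35 = -78/11.

Δp = -78/11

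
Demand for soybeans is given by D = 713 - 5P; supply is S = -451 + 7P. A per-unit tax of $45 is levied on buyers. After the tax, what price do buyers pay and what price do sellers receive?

Buyers pay $123.25, sellers receive $78.25

Pre-tax equilibrium: P* = 97, Q* = 228.
Tax on buyers shifts demand to D = 713 − 5(P + 45) = 488 - 5P.
488 - 5P = -451 + 7P gives seller price Ps = 78.25; buyers pay Pb = 78.25 + 45 = 123.25.
New quantity: Q = 713 − 5(123.25) = 96.75.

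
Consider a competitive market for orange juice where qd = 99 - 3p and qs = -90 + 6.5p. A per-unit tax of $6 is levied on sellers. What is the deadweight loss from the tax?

Deadweight loss = 702/19

Pre-tax equilibrium: p* = 378/19, q* = 747/19.
Tax on sellers shifts supply to qs = -90 + 6.5(p − 6) = -129 + 6.5p.
99 - 3p = -129 + 6.5p gives buyer price pb = 24; sellers receive ps = 24 − 6 = 18.
New quantity: q = 99 − 3(24) = 27.
DWL = ½ × 6 × (747/19 − 27) = 702/19.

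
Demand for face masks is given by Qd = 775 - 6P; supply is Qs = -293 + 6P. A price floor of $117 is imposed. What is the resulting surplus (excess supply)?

Surplus = 336

Equilibrium price would be P* = 89, so the floor at 117 binds.
At P = 117: Qd = 73, Qs = 409.
Surplus = 409 − 73 = 336.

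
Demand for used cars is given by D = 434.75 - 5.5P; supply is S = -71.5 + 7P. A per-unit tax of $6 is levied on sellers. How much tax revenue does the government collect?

Pre-tax equilibrium: P* = 40.5, Q* = 212.
Tax on sellers shifts supply to S = -71.5 + 7(P − 6) = -113.5 + 7P.
434.75 - 5.5P = -113.5 + 7P gives buyer price Pb = 43.86; sellers receive Ps = 43.86 − 6 = 37.86.
New quantity: Q = 434.75 − 5.5(43.86) = 193.52.
Revenue = 6 × 193.52 = 1161.12.

Tax revenue = 1161.12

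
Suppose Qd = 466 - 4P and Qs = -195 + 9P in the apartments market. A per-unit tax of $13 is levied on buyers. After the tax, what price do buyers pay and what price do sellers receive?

Pre-tax equilibrium: P* = 661/13, Q* = 3414/13.
Tax on buyers shifts demand to Qd = 466 − 4(P + 13) = 414 - 4P.
414 - 4P = -195 + 9P gives seller price Ps = 609/13; buyers pay Pb = 609/13 + 13 = 778/13.
New quantity: Q = 466 − 4(778/13) = 2946/13.

Buyers pay 778/13, sellers receive 609/13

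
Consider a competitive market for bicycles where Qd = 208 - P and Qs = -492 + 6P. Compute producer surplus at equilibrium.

Producer surplus = 972

Equilibrium: 208 - P = -492 + 6P gives P* = 100, Q* = 108.
Supply starts at P = 82 (where Qs = 0).
PS = ½(100 − 82)(108) = 972.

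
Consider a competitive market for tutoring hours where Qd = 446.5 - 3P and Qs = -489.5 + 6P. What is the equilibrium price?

Set Qd = Qs: 446.5 - 3P = -489.5 + 6P.
936 = 9P, so P* = 104.
Q* = 446.5 − 3(104) = 134.5.

P* = 104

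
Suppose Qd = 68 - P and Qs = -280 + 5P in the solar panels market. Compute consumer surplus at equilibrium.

Consumer surplus = 50

Equilibrium: 68 - P = -280 + 5P gives P* = 58, Q* = 10.
Demand choke price (Qd = 0): P = 68.
CS = ½(68 − 58)(10) = 50.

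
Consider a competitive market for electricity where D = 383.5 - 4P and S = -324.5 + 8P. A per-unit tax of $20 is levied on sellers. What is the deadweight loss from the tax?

Pre-tax equilibrium: P* = 59, Q* = 147.5.
Tax on sellers shifts supply to S = -324.5 + 8(P − 20) = -484.5 + 8P.
383.5 - 4P = -484.5 + 8P gives buyer price Pb = 217/3; sellers receive Ps = 217/3 − 20 = 157/3.
New quantity: Q = 383.5 − 4(217/3) = 565/6.
DWL = ½ × 20 × (147.5 − 565/6) = 1600/3.

Deadweight loss = 1600/3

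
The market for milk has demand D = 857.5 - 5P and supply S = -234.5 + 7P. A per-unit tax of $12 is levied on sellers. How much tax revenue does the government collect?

Tax revenue = 4410

Pre-tax equilibrium: P* = 91, Q* = 402.5.
Tax on sellers shifts supply to S = -234.5 + 7(P − 12) = -318.5 + 7P.
857.5 - 5P = -318.5 + 7P gives buyer price Pb = 98; sellers receive Ps = 98 − 12 = 86.
New quantity: Q = 857.5 − 5(98) = 367.5.
Revenue = 12 × 367.5 = 4410.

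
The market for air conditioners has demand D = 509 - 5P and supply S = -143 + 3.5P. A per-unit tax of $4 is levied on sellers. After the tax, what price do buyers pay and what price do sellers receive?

Pre-tax equilibrium: P* = 1304/17, Q* = 2133/17.
Tax on sellers shifts supply to S = -143 + 3.5(P − 4) = -157 + 3.5P.
509 - 5P = -157 + 3.5P gives buyer price Pb = 1332/17; sellers receive Ps = 1332/17 − 4 = 1264/17.
New quantity: Q = 509 − 5(1332/17) = 1993/17.

Buyers pay 1332/17, sellers receive 1264/17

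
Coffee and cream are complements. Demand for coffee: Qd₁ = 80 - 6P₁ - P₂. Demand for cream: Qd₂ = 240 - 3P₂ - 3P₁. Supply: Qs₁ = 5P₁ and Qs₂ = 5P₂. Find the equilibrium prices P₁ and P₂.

Market 1: 80 - 6P₁ - P₂ = 5P₁ → 11P₁ + P₂ = 80.
Market 2: 8P₂ + 3P₁ = 240.
Eliminating P₂: 8×(1) − 1×(2) gives 85P₁ = 400, so P₁ = 80/17.
Back-substitute into (2): P₂ = (240 − 3×80/17) / 8 = 480/17.

P₁ = 80/17, P₂ = 480/17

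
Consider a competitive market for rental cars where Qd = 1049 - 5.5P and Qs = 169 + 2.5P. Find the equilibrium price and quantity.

P* = 110, Q* = 444

Set Qd = Qs: 1049 - 5.5P = 169 + 2.5P.
880 = 8P, so P* = 110.
Q* = 1049 − 5.5(110) = 444.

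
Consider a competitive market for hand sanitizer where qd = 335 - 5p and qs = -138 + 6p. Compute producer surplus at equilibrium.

Producer surplus = 1200

Equilibrium: 335 - 5p = -138 + 6p gives p* = 43, q* = 120.
Supply starts at p = 23 (where qs = 0).
PS = ½(43 − 23)(120) = 1200.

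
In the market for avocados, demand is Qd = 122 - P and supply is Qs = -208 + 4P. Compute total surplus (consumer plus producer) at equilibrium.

Total surplus = 1960

Equilibrium: 122 - P = -208 + 4P gives P* = 66, Q* = 56.
Demand choke price: P = 122; supply starts at P = 52.
CS = ½(122 − 66)(56) = 1568; PS = ½(66 − 52)(56) = 392.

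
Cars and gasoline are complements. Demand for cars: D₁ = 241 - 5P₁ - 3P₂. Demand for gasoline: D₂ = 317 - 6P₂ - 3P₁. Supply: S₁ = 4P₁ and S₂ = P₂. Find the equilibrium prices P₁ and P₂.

Market 1: 241 - 5P₁ - 3P₂ = 4P₁ → 9P₁ + 3P₂ = 241.
Market 2: 7P₂ + 3P₁ = 317.
Eliminating P₂: 7×(1) − 3×(2) gives 54P₁ = 736, so P₁ = 368/27.
Back-substitute into (2): P₂ = (317 − 3×368/27) / 7 = 355/9.

P₁ = 368/27, P₂ = 355/9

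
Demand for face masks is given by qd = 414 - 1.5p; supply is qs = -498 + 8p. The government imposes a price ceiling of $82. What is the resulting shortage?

Equilibrium price would be p* = 96, so the ceiling at 82 binds.
At p = 82: qd = 414 − 1.5(82) = 291, qs = -498 + 8(82) = 158.
Shortage = 291 − 158 = 133.

Shortage = 133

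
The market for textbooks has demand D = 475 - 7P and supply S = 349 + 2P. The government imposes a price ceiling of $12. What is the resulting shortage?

Shortage = 18

Equilibrium price would be P* = 14, so the ceiling at 12 binds.
At P = 12: D = 475 − 7(12) = 391, S = 349 + 2(12) = 373.
Shortage = 391 − 373 = 18.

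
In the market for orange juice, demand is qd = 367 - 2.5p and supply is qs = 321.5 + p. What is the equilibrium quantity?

q* = 334.5

Set qd = qs: 367 - 2.5p = 321.5 + p.
45.5 = 3.5p, so p* = 13.
q* = 367 − 2.5(13) = 334.5.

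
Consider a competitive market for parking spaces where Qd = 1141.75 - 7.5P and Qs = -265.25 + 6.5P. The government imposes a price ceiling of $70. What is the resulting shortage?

Equilibrium price would be P* = 100.5, so the ceiling at 70 binds.
At P = 70: Qd = 1141.75 − 7.5(70) = 616.75, Qs = -265.25 + 6.5(70) = 189.75.
Shortage = 616.75 − 189.75 = 427.

Shortage = 427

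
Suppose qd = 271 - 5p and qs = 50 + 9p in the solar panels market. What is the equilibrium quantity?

q* = 2689/14

Set qd = qs: 271 - 5p = 50 + 9p.
221 = 14p, so p* = 221/14.
q* = 271 − 5(221/14) = 2689/14.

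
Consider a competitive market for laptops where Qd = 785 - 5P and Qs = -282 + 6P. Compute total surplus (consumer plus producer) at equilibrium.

Total surplus = 16500

Equilibrium: 785 - 5P = -282 + 6P gives P* = 97, Q* = 300.
Demand choke price: P = 157; supply starts at P = 47.
CS = ½(157 − 97)(300) = 9000; PS = ½(97 − 47)(300) = 7500.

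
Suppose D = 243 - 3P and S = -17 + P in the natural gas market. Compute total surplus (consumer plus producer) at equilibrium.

Total surplus = 1536

Equilibrium: 243 - 3P = -17 + P gives P* = 65, Q* = 48.
Demand choke price: P = 81; supply starts at P = 17.
CS = ½(81 − 65)(48) = 384; PS = ½(65 − 17)(48) = 1152.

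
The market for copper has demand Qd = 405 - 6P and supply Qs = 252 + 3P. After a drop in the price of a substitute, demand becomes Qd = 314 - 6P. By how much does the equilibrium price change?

ΔP = -91/9

Original equilibrium: P* = 17, Q* = 303.
New equilibrium: 314 - 6P = 252 + 3P, so 62 = 9P and P' = 62/9; Q' = 314 − 6(62/9) = 818/3.
Change in price: 62/9 − 17 = -91/9.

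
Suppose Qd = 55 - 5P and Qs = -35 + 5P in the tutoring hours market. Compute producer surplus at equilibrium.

Equilibrium: 55 - 5P = -35 + 5P gives P* = 9, Q* = 10.
Supply starts at P = 7 (where Qs = 0).
PS = ½(9 − 7)(10) = 10.

Producer surplus = 10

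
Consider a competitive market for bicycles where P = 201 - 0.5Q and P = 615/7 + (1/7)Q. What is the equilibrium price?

P* = 113

Set the two price expressions equal: 201 - 0.5Q = 615/7 + (1/7)Q.
792/7 = (9/14)Q, so Q* = 176.
P* = 201 − (0.5)(176) = 113.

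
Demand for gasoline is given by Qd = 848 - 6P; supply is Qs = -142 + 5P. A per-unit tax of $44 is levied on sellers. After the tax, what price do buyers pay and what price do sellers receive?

Buyers pay $110, sellers receive $66

Pre-tax equilibrium: P* = 90, Q* = 308.
Tax on sellers shifts supply to Qs = -142 + 5(P − 44) = -362 + 5P.
848 - 6P = -362 + 5P gives buyer price Pb = 110; sellers receive Ps = 110 − 44 = 66.
New quantity: Q = 848 − 6(110) = 188.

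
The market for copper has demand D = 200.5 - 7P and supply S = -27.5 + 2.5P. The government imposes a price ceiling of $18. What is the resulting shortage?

Equilibrium price would be P* = 24, so the ceiling at 18 binds.
At P = 18: D = 200.5 − 7(18) = 74.5, S = -27.5 + 2.5(18) = 17.5.
Shortage = 74.5 − 17.5 = 57.

Shortage = 57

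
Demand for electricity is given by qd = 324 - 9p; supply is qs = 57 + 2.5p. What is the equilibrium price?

Set qd = qs: 324 - 9p = 57 + 2.5p.
267 = 11.5p, so p* = 534/23.
q* = 324 − 9(534/23) = 2646/23.

p* = 534/23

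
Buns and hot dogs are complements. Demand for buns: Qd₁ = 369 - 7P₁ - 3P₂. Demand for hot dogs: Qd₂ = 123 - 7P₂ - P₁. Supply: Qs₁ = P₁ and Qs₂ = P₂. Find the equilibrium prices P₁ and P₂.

P₁ = 2583/61, P₂ = 615/61

Market 1: 369 - 7P₁ - 3P₂ = P₁ → 8P₁ + 3P₂ = 369.
Market 2: 8P₂ + P₁ = 123.
Eliminating P₂: 8×(1) − 3×(2) gives 61P₁ = 2583, so P₁ = 2583/61.
Back-substitute into (2): P₂ = (123 − 1×2583/61) / 8 = 615/61.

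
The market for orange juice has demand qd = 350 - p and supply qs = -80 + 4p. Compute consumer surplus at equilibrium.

Equilibrium: 350 - p = -80 + 4p gives p* = 86, q* = 264.
Demand choke price (qd = 0): p = 350.
CS = ½(350 − 86)(264) = 34848.

Consumer surplus = 34848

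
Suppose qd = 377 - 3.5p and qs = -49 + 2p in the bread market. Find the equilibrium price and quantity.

Set qd = qs: 377 - 3.5p = -49 + 2p.
426 = 5.5p, so p* = 852/11.
q* = 377 − 3.5(852/11) = 1165/11.

p* = 852/11, q* = 1165/11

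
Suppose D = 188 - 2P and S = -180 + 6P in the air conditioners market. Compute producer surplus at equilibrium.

Equilibrium: 188 - 2P = -180 + 6P gives P* = 46, Q* = 96.
Supply starts at P = 30 (where S = 0).
PS = ½(46 − 30)(96) = 768.

Producer surplus = 768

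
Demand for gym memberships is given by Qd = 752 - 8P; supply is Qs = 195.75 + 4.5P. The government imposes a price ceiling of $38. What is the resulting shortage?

Shortage = 81.25

Equilibrium price would be P* = 44.5, so the ceiling at 38 binds.
At P = 38: Qd = 752 − 8(38) = 448, Qs = 195.75 + 4.5(38) = 366.75.
Shortage = 448 − 366.75 = 81.25.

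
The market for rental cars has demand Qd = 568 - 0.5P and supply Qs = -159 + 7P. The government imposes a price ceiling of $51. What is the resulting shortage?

Equilibrium price would be P* = 1454/15, so the ceiling at 51 binds.
At P = 51: Qd = 568 − 0.5(51) = 542.5, Qs = -159 + 7(51) = 198.
Shortage = 542.5 − 198 = 344.5.

Shortage = 344.5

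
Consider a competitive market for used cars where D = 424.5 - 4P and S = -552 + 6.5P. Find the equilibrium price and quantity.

P* = 93, Q* = 52.5

Set D = S: 424.5 - 4P = -552 + 6.5P.
976.5 = 10.5P, so P* = 93.
Q* = 424.5 − 4(93) = 52.5.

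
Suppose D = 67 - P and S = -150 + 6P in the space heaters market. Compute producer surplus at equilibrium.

Equilibrium: 67 - P = -150 + 6P gives P* = 31, Q* = 36.
Supply starts at P = 25 (where S = 0).
PS = ½(31 − 25)(36) = 108.

Producer surplus = 108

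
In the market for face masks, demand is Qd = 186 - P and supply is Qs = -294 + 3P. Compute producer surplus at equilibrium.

Equilibrium: 186 - P = -294 + 3P gives P* = 120, Q* = 66.
Supply starts at P = 98 (where Qs = 0).
PS = ½(120 − 98)(66) = 726.

Producer surplus = 726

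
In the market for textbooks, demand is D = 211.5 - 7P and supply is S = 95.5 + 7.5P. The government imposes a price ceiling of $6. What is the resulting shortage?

Equilibrium price would be P* = 8, so the ceiling at 6 binds.
At P = 6: D = 211.5 − 7(6) = 169.5, S = 95.5 + 7.5(6) = 140.5.
Shortage = 169.5 − 140.5 = 29.

Shortage = 29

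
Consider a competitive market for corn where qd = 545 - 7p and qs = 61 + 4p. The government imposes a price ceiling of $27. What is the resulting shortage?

Shortage = 187

Equilibrium price would be p* = 44, so the ceiling at 27 binds.
At p = 27: qd = 545 − 7(27) = 356, qs = 61 + 4(27) = 169.
Shortage = 356 − 169 = 187.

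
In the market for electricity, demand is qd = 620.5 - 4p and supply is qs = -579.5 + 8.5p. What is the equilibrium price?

Set qd = qs: 620.5 - 4p = -579.5 + 8.5p.
1200 = 12.5p, so p* = 96.
q* = 620.5 − 4(96) = 236.5.

p* = 96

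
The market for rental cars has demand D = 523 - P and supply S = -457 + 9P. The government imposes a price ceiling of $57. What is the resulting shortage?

Shortage = 410

Equilibrium price would be P* = 98, so the ceiling at 57 binds.
At P = 57: D = 523 − 1(57) = 466, S = -457 + 9(57) = 56.
Shortage = 466 − 56 = 410.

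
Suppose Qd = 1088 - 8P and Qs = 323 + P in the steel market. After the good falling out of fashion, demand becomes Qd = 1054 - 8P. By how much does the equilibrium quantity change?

Original equilibrium: P* = 85, Q* = 408.
New equilibrium: 1054 - 8P = 323 + P, so 731 = 9P and P' = 731/9; Q' = 1054 − 8(731/9) = 3638/9.
Change in quantity: 3638/9 − 408 = -34/9.

ΔQ = -34/9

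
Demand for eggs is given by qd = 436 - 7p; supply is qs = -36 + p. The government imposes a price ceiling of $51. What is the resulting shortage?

Equilibrium price would be p* = 59, so the ceiling at 51 binds.
At p = 51: qd = 436 − 7(51) = 79, qs = -36 + 1(51) = 15.
Shortage = 79 − 15 = 64.

Shortage = 64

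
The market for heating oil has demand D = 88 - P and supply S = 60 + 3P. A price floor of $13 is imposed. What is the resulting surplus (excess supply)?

Surplus = 24

Equilibrium price would be P* = 7, so the floor at 13 binds.
At P = 13: D = 75, S = 99.
Surplus = 99 − 75 = 24.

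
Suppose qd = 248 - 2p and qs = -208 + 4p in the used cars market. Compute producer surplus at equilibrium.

Producer surplus = 1152

Equilibrium: 248 - 2p = -208 + 4p gives p* = 76, q* = 96.
Supply starts at p = 52 (where qs = 0).
PS = ½(76 − 52)(96) = 1152.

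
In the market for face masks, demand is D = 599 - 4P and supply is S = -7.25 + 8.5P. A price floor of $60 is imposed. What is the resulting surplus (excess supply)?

Surplus = 143.75

Equilibrium price would be P* = 48.5, so the floor at 60 binds.
At P = 60: D = 359, S = 502.75.
Surplus = 502.75 − 359 = 143.75.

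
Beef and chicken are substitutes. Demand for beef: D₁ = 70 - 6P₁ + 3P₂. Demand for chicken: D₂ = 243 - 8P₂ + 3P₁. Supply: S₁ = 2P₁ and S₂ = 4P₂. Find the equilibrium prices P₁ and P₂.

P₁ = 523/29, P₂ = 718/29

Market 1: 70 - 6P₁ + 3P₂ = 2P₁ → 8P₁ - 3P₂ = 70.
Market 2: 12P₂ - 3P₁ = 243.
Eliminating P₂: 12×(1) + 3×(2) gives 87P₁ = 1569, so P₁ = 523/29.
Back-substitute into (2): P₂ = (243 + 3×523/29) / 12 = 718/29.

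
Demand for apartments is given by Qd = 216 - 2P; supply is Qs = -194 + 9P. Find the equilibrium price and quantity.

P* = 410/11, Q* = 1556/11

Set Qd = Qs: 216 - 2P = -194 + 9P.
410 = 11P, so P* = 410/11.
Q* = 216 − 2(410/11) = 1556/11.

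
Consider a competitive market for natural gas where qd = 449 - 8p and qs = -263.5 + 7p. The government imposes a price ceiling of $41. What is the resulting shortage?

Shortage = 97.5

Equilibrium price would be p* = 47.5, so the ceiling at 41 binds.
At p = 41: qd = 449 − 8(41) = 121, qs = -263.5 + 7(41) = 23.5.
Shortage = 121 − 23.5 = 97.5.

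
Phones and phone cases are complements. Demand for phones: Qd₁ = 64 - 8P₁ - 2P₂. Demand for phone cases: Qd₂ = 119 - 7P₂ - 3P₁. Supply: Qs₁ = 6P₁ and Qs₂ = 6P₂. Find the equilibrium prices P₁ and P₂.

P₁ = 3.375, P₂ = 8.375

Market 1: 64 - 8P₁ - 2P₂ = 6P₁ → 14P₁ + 2P₂ = 64.
Market 2: 13P₂ + 3P₁ = 119.
Eliminating P₂: 13×(1) − 2×(2) gives 176P₁ = 594, so P₁ = 3.375.
Back-substitute into (2): P₂ = (119 − 3×3.375) / 13 = 8.375.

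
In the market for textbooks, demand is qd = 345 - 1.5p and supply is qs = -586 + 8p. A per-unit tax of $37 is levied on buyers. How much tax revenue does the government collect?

Tax revenue = 106338/19

Pre-tax equilibrium: p* = 98, q* = 198.
Tax on buyers shifts demand to qd = 345 − 1.5(p + 37) = 289.5 - 1.5p.
289.5 - 1.5p = -586 + 8p gives seller price ps = 1751/19; buyers pay pb = 1751/19 + 37 = 2454/19.
New quantity: q = 345 − 1.5(2454/19) = 2874/19.
Revenue = 37 × 2874/19 = 106338/19.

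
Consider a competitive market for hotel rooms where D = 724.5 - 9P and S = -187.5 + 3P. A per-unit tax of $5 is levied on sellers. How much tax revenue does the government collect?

Pre-tax equilibrium: P* = 76, Q* = 40.5.
Tax on sellers shifts supply to S = -187.5 + 3(P − 5) = -202.5 + 3P.
724.5 - 9P = -202.5 + 3P gives buyer price Pb = 77.25; sellers receive Ps = 77.25 − 5 = 72.25.
New quantity: Q = 724.5 − 9(77.25) = 29.25.
Revenue = 5 × 29.25 = 146.25.

Tax revenue = 146.25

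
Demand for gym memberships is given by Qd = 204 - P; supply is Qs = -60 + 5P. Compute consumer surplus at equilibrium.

Equilibrium: 204 - P = -60 + 5P gives P* = 44, Q* = 160.
Demand choke price (Qd = 0): P = 204.
CS = ½(204 − 44)(160) = 12800.

Consumer surplus = 12800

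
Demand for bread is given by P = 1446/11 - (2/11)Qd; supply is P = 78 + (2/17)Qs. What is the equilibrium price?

P* = 99

Set the two price expressions equal: 1446/11 - (2/11)Q = 78 + (2/17)Q.
588/11 = (56/187)Q, so Q* = 178.5.
P* = 1446/11 − (2/11)(178.5) = 99.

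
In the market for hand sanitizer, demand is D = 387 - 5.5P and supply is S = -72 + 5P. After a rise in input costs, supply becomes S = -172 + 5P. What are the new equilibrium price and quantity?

Original equilibrium: P* = 306/7, Q* = 1026/7.
New equilibrium: 387 - 5.5P = -172 + 5P, so 559 = 10.5P and P' = 1118/21; Q' = 387 − 5.5(1118/21) = 1978/21.

P' = 1118/21, Q' = 1978/21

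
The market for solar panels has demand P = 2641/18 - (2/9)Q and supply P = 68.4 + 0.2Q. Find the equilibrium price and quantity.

P* = 105.5, Q* = 185.5

Set the two price expressions equal: 2641/18 - (2/9)Q = 68.4 + 0.2Q.
7049/90 = (19/45)Q, so Q* = 185.5.
P* = 2641/18 − (2/9)(185.5) = 105.5.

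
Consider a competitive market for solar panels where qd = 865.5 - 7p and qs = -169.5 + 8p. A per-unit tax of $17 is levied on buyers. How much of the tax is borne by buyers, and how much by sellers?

Pre-tax equilibrium: p* = 69, q* = 382.5.
Tax on buyers shifts demand to qd = 865.5 − 7(p + 17) = 746.5 - 7p.
746.5 - 7p = -169.5 + 8p gives seller price ps = 916/15; buyers pay pb = 916/15 + 17 = 1171/15.
New quantity: q = 865.5 − 7(1171/15) = 9571/30.
Buyer burden = 1171/15 − 69 = 136/15; seller burden = 69 − 916/15 = 119/15.

Buyers bear 136/15, sellers bear 119/15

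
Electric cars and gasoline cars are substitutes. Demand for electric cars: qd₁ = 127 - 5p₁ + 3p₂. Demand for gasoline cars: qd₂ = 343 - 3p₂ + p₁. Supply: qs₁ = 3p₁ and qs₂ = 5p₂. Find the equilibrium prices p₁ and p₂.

Market 1: 127 - 5p₁ + 3p₂ = 3p₁ → 8p₁ - 3p₂ = 127.
Market 2: 8p₂ - p₁ = 343.
Eliminating p₂: 8×(1) + 3×(2) gives 61p₁ = 2045, so p₁ = 2045/61.
Back-substitute into (2): p₂ = (343 + 1×2045/61) / 8 = 2871/61.

p₁ = 2045/61, p₂ = 2871/61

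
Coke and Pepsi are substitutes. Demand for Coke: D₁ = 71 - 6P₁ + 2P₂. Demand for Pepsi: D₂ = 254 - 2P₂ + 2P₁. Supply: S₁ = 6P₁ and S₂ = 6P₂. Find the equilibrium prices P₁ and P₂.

P₁ = 269/23, P₂ = 1595/46

Market 1: 71 - 6P₁ + 2P₂ = 6P₁ → 12P₁ - 2P₂ = 71.
Market 2: 8P₂ - 2P₁ = 254.
Eliminating P₂: 8×(1) + 2×(2) gives 92P₁ = 1076, so P₁ = 269/23.
Back-substitute into (2): P₂ = (254 + 2×269/23) / 8 = 1595/46.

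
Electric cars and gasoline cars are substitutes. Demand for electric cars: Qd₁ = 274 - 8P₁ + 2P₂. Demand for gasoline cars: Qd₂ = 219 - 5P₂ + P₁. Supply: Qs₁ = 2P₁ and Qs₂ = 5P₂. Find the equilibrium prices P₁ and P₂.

P₁ = 227/7, P₂ = 176/7

Market 1: 274 - 8P₁ + 2P₂ = 2P₁ → 10P₁ - 2P₂ = 274.
Market 2: 10P₂ - P₁ = 219.
Eliminating P₂: 10×(1) + 2×(2) gives 98P₁ = 3178, so P₁ = 227/7.
Back-substitute into (2): P₂ = (219 + 1×227/7) / 10 = 176/7.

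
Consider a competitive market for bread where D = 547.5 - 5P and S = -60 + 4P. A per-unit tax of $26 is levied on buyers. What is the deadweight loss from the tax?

Pre-tax equilibrium: P* = 67.5, Q* = 210.
Tax on buyers shifts demand to D = 547.5 − 5(P + 26) = 417.5 - 5P.
417.5 - 5P = -60 + 4P gives seller price Ps = 955/18; buyers pay Pb = 955/18 + 26 = 1423/18.
New quantity: Q = 547.5 − 5(1423/18) = 1370/9.
DWL = ½ × 26 × (210 − 1370/9) = 6760/9.

Deadweight loss = 6760/9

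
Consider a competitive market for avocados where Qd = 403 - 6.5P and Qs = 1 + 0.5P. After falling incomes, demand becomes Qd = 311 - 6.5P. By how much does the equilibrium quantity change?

Original equilibrium: P* = 402/7, Q* = 208/7.
New equilibrium: 311 - 6.5P = 1 + 0.5P, so 310 = 7P and P' = 310/7; Q' = 311 − 6.5(310/7) = 162/7.
Change in quantity: 162/7 − 208/7 = -46/7.

ΔQ = -46/7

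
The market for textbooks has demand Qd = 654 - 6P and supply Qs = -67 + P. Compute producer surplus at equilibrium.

Producer surplus = 648

Equilibrium: 654 - 6P = -67 + P gives P* = 103, Q* = 36.
Supply starts at P = 67 (where Qs = 0).
PS = ½(103 − 67)(36) = 648.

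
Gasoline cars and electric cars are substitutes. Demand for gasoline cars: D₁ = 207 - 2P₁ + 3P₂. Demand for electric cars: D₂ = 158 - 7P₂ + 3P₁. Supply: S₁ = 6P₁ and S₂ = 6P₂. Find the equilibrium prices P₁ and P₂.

Market 1: 207 - 2P₁ + 3P₂ = 6P₁ → 8P₁ - 3P₂ = 207.
Market 2: 13P₂ - 3P₁ = 158.
Eliminating P₂: 13×(1) + 3×(2) gives 95P₁ = 3165, so P₁ = 633/19.
Back-substitute into (2): P₂ = (158 + 3×633/19) / 13 = 377/19.

P₁ = 633/19, P₂ = 377/19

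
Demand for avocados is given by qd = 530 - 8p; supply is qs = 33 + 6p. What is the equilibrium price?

p* = 35.5

Set qd = qs: 530 - 8p = 33 + 6p.
497 = 14p, so p* = 35.5.
q* = 530 − 8(35.5) = 246.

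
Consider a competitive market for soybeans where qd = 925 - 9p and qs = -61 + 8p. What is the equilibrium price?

p* = 58

Set qd = qs: 925 - 9p = -61 + 8p.
986 = 17p, so p* = 58.
q* = 925 − 9(58) = 403.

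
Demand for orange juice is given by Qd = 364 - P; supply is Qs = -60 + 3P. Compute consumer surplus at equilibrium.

Consumer surplus = 33282

Equilibrium: 364 - P = -60 + 3P gives P* = 106, Q* = 258.
Demand choke price (Qd = 0): P = 364.
CS = ½(364 − 106)(258) = 33282.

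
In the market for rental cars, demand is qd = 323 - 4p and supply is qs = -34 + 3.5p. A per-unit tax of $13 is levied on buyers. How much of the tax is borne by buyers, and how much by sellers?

Pre-tax equilibrium: p* = 47.6, q* = 132.6.
Tax on buyers shifts demand to qd = 323 − 4(p + 13) = 271 - 4p.
271 - 4p = -34 + 3.5p gives seller price ps = 122/3; buyers pay pb = 122/3 + 13 = 161/3.
New quantity: q = 323 − 4(161/3) = 325/3.
Buyer burden = 161/3 − 47.6 = 91/15; seller burden = 47.6 − 122/3 = 104/15.

Buyers bear 91/15, sellers bear 104/15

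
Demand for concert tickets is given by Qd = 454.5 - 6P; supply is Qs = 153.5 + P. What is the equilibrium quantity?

Set Qd = Qs: 454.5 - 6P = 153.5 + P.
301 = 7P, so P* = 43.
Q* = 454.5 − 6(43) = 196.5.

Q* = 196.5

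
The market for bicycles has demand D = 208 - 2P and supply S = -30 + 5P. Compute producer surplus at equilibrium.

Producer surplus = 1960

Equilibrium: 208 - 2P = -30 + 5P gives P* = 34, Q* = 140.
Supply starts at P = 6 (where S = 0).
PS = ½(34 − 6)(140) = 1960.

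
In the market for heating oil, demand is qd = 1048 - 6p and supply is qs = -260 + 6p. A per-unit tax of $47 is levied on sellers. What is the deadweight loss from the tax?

Deadweight loss = 3313.5

Pre-tax equilibrium: p* = 109, q* = 394.
Tax on sellers shifts supply to qs = -260 + 6(p − 47) = -542 + 6p.
1048 - 6p = -542 + 6p gives buyer price pb = 132.5; sellers receive ps = 132.5 − 47 = 85.5.
New quantity: q = 1048 − 6(132.5) = 253.
DWL = ½ × 47 × (394 − 253) = 3313.5.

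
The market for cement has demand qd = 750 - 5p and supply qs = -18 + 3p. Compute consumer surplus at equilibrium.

Equilibrium: 750 - 5p = -18 + 3p gives p* = 96, q* = 270.
Demand choke price (qd = 0): p = 150.
CS = ½(150 − 96)(270) = 7290.

Consumer surplus = 7290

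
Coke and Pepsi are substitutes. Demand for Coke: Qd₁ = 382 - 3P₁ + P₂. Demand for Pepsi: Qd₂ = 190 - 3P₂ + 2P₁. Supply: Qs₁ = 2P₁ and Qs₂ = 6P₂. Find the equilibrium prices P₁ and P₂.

P₁ = 3628/43, P₂ = 1714/43

Market 1: 382 - 3P₁ + P₂ = 2P₁ → 5P₁ - P₂ = 382.
Market 2: 9P₂ - 2P₁ = 190.
Eliminating P₂: 9×(1) + 1×(2) gives 43P₁ = 3628, so P₁ = 3628/43.
Back-substitute into (2): P₂ = (190 + 2×3628/43) / 9 = 1714/43.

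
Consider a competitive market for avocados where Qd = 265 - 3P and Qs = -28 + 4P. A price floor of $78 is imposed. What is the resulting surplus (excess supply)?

Surplus = 253

Equilibrium price would be P* = 293/7, so the floor at 78 binds.
At P = 78: Qd = 31, Qs = 284.
Surplus = 284 − 31 = 253.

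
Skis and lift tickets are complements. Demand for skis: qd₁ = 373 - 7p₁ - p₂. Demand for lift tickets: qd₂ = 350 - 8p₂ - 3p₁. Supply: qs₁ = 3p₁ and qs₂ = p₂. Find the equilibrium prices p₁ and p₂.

Market 1: 373 - 7p₁ - p₂ = 3p₁ → 10p₁ + p₂ = 373.
Market 2: 9p₂ + 3p₁ = 350.
Eliminating p₂: 9×(1) − 1×(2) gives 87p₁ = 3007, so p₁ = 3007/87.
Back-substitute into (2): p₂ = (350 − 3×3007/87) / 9 = 2381/87.

p₁ = 3007/87, p₂ = 2381/87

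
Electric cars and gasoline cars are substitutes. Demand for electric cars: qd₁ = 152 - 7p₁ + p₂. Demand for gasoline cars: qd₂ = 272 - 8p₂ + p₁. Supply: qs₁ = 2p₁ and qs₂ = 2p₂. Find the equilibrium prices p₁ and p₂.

p₁ = 1792/89, p₂ = 2600/89

Market 1: 152 - 7p₁ + p₂ = 2p₁ → 9p₁ - p₂ = 152.
Market 2: 10p₂ - p₁ = 272.
Eliminating p₂: 10×(1) + 1×(2) gives 89p₁ = 1792, so p₁ = 1792/89.
Back-substitute into (2): p₂ = (272 + 1×1792/89) / 10 = 2600/89.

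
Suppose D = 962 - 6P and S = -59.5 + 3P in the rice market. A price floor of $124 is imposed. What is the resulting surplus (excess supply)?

Equilibrium price would be P* = 113.5, so the floor at 124 binds.
At P = 124: D = 218, S = 312.5.
Surplus = 312.5 − 218 = 94.5.

Surplus = 94.5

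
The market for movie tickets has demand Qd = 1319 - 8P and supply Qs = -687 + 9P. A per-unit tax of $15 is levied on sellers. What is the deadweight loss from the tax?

Pre-tax equilibrium: P* = 118, Q* = 375.
Tax on sellers shifts supply to Qs = -687 + 9(P − 15) = -822 + 9P.
1319 - 8P = -822 + 9P gives buyer price Pb = 2141/17; sellers receive Ps = 2141/17 − 15 = 1886/17.
New quantity: Q = 1319 − 8(2141/17) = 5295/17.
DWL = ½ × 15 × (375 − 5295/17) = 8100/17.

Deadweight loss = 8100/17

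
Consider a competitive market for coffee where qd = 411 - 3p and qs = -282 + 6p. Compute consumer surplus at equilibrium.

Equilibrium: 411 - 3p = -282 + 6p gives p* = 77, q* = 180.
Demand choke price (qd = 0): p = 137.
CS = ½(137 − 77)(180) = 5400.

Consumer surplus = 5400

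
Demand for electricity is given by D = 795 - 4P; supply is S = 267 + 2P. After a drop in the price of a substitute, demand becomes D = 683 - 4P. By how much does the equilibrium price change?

Original equilibrium: P* = 88, Q* = 443.
New equilibrium: 683 - 4P = 267 + 2P, so 416 = 6P and P' = 208/3; Q' = 683 − 4(208/3) = 1217/3.
Change in price: 208/3 − 88 = -56/3.

ΔP = -56/3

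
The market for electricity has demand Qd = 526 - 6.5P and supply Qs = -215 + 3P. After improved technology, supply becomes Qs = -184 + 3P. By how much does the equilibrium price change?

Original equilibrium: P* = 78, Q* = 19.
New equilibrium: 526 - 6.5P = -184 + 3P, so 710 = 9.5P and P' = 1420/19; Q' = 526 − 6.5(1420/19) = 764/19.
Change in price: 1420/19 − 78 = -62/19.

ΔP = -62/19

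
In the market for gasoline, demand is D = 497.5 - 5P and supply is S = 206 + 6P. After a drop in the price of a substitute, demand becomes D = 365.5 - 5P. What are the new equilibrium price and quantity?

P' = 14.5, Q' = 293

Original equilibrium: P* = 26.5, Q* = 365.
New equilibrium: 365.5 - 5P = 206 + 6P, so 159.5 = 11P and P' = 14.5; Q' = 365.5 − 5(14.5) = 293.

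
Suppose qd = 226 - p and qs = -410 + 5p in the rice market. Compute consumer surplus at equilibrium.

Equilibrium: 226 - p = -410 + 5p gives p* = 106, q* = 120.
Demand choke price (qd = 0): p = 226.
CS = ½(226 − 106)(120) = 7200.

Consumer surplus = 7200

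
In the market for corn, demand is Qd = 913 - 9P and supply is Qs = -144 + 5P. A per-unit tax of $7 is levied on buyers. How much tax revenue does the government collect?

Pre-tax equilibrium: P* = 75.5, Q* = 233.5.
Tax on buyers shifts demand to Qd = 913 − 9(P + 7) = 850 - 9P.
850 - 9P = -144 + 5P gives seller price Ps = 71; buyers pay Pb = 71 + 7 = 78.
New quantity: Q = 913 − 9(78) = 211.
Revenue = 7 × 211 = 1477.

Tax revenue = 1477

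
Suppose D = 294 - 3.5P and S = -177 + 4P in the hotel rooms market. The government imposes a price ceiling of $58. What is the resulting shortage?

Equilibrium price would be P* = 62.8, so the ceiling at 58 binds.
At P = 58: D = 294 − 3.5(58) = 91, S = -177 + 4(58) = 55.
Shortage = 91 − 55 = 36.

Shortage = 36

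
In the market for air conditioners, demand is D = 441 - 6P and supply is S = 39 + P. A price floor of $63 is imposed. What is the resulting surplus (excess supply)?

Surplus = 39

Equilibrium price would be P* = 402/7, so the floor at 63 binds.
At P = 63: D = 63, S = 102.
Surplus = 102 − 63 = 39.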